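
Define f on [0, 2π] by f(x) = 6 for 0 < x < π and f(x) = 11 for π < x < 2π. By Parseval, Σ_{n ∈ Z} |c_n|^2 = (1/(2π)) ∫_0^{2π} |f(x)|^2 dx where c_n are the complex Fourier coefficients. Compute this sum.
Σ |c_n|^2 = 157/2

Parseval equates the L^2 energy of f (normalised by 1/(2π)) with the ℓ^2 sum of its Fourier coefficients: (1/(2π)) ∫_0^{2π} |f|^2 = Σ |c_n|^2.
Compute the left side: (1/(2π)) [∫_0^π 6^2 dx + ∫_π^{2π} 11^2 dx] = (1/(2π)) · (36π + 121π) = (36 + 121)/2 = 157/2.
So Σ_{n ∈ Z} |c_n|^2 = 157/2.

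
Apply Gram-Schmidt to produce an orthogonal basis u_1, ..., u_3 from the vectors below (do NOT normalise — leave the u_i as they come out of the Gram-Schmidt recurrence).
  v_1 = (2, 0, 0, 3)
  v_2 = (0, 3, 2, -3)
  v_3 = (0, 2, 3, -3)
Orthogonal basis:
  u_1 = (2, 0, 0, 3)
  u_2 = (18/13, 3, 2, -12/13)
  u_3 = (18/205, -166/205, 231/205, -12/205)

Apply the Gram-Schmidt recurrence
  u_1 = v_1
  u_i = v_i − Σ_{j<i} ((v_i · u_j) / (u_j · u_j)) · u_j.

Step by step this gives:
  u_1 = (2, 0, 0, 3)
  u_2 = (18/13, 3, 2, -12/13)
  u_3 = (18/205, -166/205, 231/205, -12/205)

Orthogonality check:
  u_2 · u_1 = 0 (should be 0)
  u_3 · u_1 = 0 (should be 0)
  u_3 · u_2 = 0 (should be 0)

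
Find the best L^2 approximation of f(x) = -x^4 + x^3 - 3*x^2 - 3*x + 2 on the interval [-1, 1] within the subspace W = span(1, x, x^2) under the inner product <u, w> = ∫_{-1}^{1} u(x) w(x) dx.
g(x) = -27*x^2/7 - 12*x/5 + 73/35

The best approximation g ∈ W is the orthogonal projection of f onto W. Writing g = a_0 + a_1 x + a_2 x^2, the coefficients solve the normal equations G · a = b where
  G_{ij} = <φ_i, φ_j> and b_i = <f, φ_i>, with φ_0 = 1, φ_1 = x, φ_2 = x^2.
G =
  [2, 0, 2/3]
  [0, 2/3, 0]
  [2/3, 0, 2/5],
b = (8/5, -8/5, -16/105).
Solving gives a_0 = 73/35, a_1 = -12/5, a_2 = -27/7, so
  g(x) = -27*x^2/7 - 12*x/5 + 73/35.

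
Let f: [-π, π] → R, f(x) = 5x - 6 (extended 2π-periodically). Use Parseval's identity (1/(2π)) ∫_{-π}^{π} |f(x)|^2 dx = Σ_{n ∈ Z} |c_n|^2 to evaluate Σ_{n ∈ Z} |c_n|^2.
Σ |c_n|^2 = 25π^2/3 + 36

Expand and integrate term by term over [-π, π]:
  ∫ (5x)^2 dx = 25·(2π^3/3); ∫ 2·5·(-6)·x dx = 0 (odd integrand); ∫ (-6)^2 dx = 36·2π.
So (1/(2π)) ∫_{-π}^{π} (5x - 6)^2 dx = 25π^2/3 + 36 = 25π^2/3 + 36.
Parseval ⇒ Σ |c_n|^2 = 25π^2/3 + 36.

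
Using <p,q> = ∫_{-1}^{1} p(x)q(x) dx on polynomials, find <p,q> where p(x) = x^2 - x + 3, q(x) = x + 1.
<p,q> = 6

Expand the product: p(x)·q(x) = x^3 + 2*x + 3.
∫_{-1}^{1} of each monomial x^k gives [2/(k+1) if k even, 0 if k odd]. Integrating term-by-term (or equivalently evaluating the antiderivative F(x) = x^4/4 + x^2 + 3*x at the endpoints):
  F(1) − F(−1) = 17/4 − (-7/4) = 6.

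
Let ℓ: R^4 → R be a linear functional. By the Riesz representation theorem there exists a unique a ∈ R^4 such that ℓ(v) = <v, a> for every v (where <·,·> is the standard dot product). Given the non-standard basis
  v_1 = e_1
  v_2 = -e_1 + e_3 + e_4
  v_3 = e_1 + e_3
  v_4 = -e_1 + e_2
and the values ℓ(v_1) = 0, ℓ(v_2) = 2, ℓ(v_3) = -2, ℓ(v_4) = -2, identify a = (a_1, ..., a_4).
a = (0, -2, -2, 4)

Write a = (a_1, ..., a_4) in the standard basis. For each basis vector v_i, ℓ(v_i) = <v_i, a> is a linear equation in the a_j's. Collect the n equations into a matrix system V a = ℓ, where row i of V is v_i (expressed in the standard basis). Since V is invertible (lower-triangular with 1s on the diagonal, up to permutation), solve by back-substitution:
  V =
[[1, 0, 0, 0],
 [-1, 0, 1, 1],
 [1, 0, 1, 0],
 [-1, 1, 0, 0]]
  V a = (0, 2, -2, -2)
Solving gives a = (0, -2, -2, 4).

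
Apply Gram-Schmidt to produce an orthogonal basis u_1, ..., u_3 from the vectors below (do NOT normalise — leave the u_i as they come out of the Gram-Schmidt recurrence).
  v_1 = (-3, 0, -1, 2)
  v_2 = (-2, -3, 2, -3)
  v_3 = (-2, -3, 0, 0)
Orthogonal basis:
  u_1 = (-3, 0, -1, 2)
  u_2 = (-17/7, -3, 13/7, -19/7)
  u_3 = (107/180, -83/60, -103/180, 109/180)

Apply the Gram-Schmidt recurrence
  u_1 = v_1
  u_i = v_i − Σ_{j<i} ((v_i · u_j) / (u_j · u_j)) · u_j.

Step by step this gives:
  u_1 = (-3, 0, -1, 2)
  u_2 = (-17/7, -3, 13/7, -19/7)
  u_3 = (107/180, -83/60, -103/180, 109/180)

Orthogonality check:
  u_2 · u_1 = 0 (should be 0)
  u_3 · u_1 = 0 (should be 0)
  u_3 · u_2 = 0 (should be 0)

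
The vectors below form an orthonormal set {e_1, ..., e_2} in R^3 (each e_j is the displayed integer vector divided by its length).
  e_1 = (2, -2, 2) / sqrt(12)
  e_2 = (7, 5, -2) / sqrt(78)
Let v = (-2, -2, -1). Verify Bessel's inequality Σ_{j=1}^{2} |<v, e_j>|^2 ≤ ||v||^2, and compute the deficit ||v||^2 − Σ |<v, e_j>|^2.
Σ |<v, e_j>|^2 = 85/13; ||v||^2 = 9; deficit = 32/13

Write each e_j = u_j / sqrt(<u_j, u_j>) where u_j is the displayed integer vector. Then <v, e_j> = <v, u_j> / sqrt(<u_j, u_j>), so |<v, e_j>|^2 = <v, u_j>^2 / <u_j, u_j>.
Coefficients: <v, e_1> = -2/sqrt(12), <v, e_2> = -22/sqrt(78).
Square and sum: Σ |<v, e_j>|^2 = 85/13.
Compute ||v||^2 = v·v = 9.
Deficit = 9 − 85/13 = 32/13 ≥ 0, confirming Bessel's inequality. (The deficit equals ||v − Σ <v,e_j> e_j||^2, the squared distance from v to span{e_j}.)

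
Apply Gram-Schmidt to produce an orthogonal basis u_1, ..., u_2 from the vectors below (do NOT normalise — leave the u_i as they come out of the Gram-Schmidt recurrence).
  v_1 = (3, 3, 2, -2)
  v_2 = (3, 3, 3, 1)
Orthogonal basis:
  u_1 = (3, 3, 2, -2)
  u_2 = (6/13, 6/13, 17/13, 35/13)

Apply the Gram-Schmidt recurrence
  u_1 = v_1
  u_i = v_i − Σ_{j<i} ((v_i · u_j) / (u_j · u_j)) · u_j.

Step by step this gives:
  u_1 = (3, 3, 2, -2)
  u_2 = (6/13, 6/13, 17/13, 35/13)

Orthogonality check:
  u_2 · u_1 = 0 (should be 0)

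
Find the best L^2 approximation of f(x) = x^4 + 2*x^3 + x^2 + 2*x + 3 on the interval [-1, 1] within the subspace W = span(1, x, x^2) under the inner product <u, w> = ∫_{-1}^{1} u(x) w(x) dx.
g(x) = 13*x^2/7 + 16*x/5 + 102/35

The best approximation g ∈ W is the orthogonal projection of f onto W. Writing g = a_0 + a_1 x + a_2 x^2, the coefficients solve the normal equations G · a = b where
  G_{ij} = <φ_i, φ_j> and b_i = <f, φ_i>, with φ_0 = 1, φ_1 = x, φ_2 = x^2.
G =
  [2, 0, 2/3]
  [0, 2/3, 0]
  [2/3, 0, 2/5],
b = (106/15, 32/15, 94/35).
Solving gives a_0 = 102/35, a_1 = 16/5, a_2 = 13/7, so
  g(x) = 13*x^2/7 + 16*x/5 + 102/35.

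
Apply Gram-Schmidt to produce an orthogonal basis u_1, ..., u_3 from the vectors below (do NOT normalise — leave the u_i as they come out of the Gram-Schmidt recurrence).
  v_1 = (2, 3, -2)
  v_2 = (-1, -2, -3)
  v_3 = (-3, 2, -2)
Orthogonal basis:
  u_1 = (2, 3, -2)
  u_2 = (-13/17, -28/17, -55/17)
  u_3 = (-19/6, 76/39, -19/78)

Apply the Gram-Schmidt recurrence
  u_1 = v_1
  u_i = v_i − Σ_{j<i} ((v_i · u_j) / (u_j · u_j)) · u_j.

Step by step this gives:
  u_1 = (2, 3, -2)
  u_2 = (-13/17, -28/17, -55/17)
  u_3 = (-19/6, 76/39, -19/78)

Orthogonality check:
  u_2 · u_1 = 0 (should be 0)
  u_3 · u_1 = 0 (should be 0)
  u_3 · u_2 = 0 (should be 0)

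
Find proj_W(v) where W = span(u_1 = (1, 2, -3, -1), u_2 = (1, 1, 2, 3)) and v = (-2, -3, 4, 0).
proj_W(v) = (-17/9, -71/21, 232/63, 19/63)

Set up U = [u_1 | ... | u_2] ∈ R^(4×2). The projector onto W = col(U) is P = U (U^T U)^(-1) U^T.
Compute U^T U =
  [15, -6]
  [-6, 15],
and U^T v = (-20, 3).
Solve U^T U · c = U^T v for the coefficients: c = (-94/63, -25/63). The projection is proj_W(v) = U c.
Check: (v - proj_W(v)) · u_1 = 0  (should be 0).
Check: (v - proj_W(v)) · u_2 = 0  (should be 0).
Result: proj_W(v) = (-17/9, -71/21, 232/63, 19/63).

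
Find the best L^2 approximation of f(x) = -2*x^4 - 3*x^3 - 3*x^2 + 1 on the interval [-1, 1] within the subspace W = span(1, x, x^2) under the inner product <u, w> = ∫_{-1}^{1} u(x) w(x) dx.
g(x) = -33*x^2/7 - 9*x/5 + 41/35

The best approximation g ∈ W is the orthogonal projection of f onto W. Writing g = a_0 + a_1 x + a_2 x^2, the coefficients solve the normal equations G · a = b where
  G_{ij} = <φ_i, φ_j> and b_i = <f, φ_i>, with φ_0 = 1, φ_1 = x, φ_2 = x^2.
G =
  [2, 0, 2/3]
  [0, 2/3, 0]
  [2/3, 0, 2/5],
b = (-4/5, -6/5, -116/105).
Solving gives a_0 = 41/35, a_1 = -9/5, a_2 = -33/7, so
  g(x) = -33*x^2/7 - 9*x/5 + 41/35.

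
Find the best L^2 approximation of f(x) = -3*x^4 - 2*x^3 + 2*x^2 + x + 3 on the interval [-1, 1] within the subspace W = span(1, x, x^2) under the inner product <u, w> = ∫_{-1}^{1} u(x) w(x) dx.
g(x) = -4*x^2/7 - x/5 + 114/35

The best approximation g ∈ W is the orthogonal projection of f onto W. Writing g = a_0 + a_1 x + a_2 x^2, the coefficients solve the normal equations G · a = b where
  G_{ij} = <φ_i, φ_j> and b_i = <f, φ_i>, with φ_0 = 1, φ_1 = x, φ_2 = x^2.
G =
  [2, 0, 2/3]
  [0, 2/3, 0]
  [2/3, 0, 2/5],
b = (92/15, -2/15, 68/35).
Solving gives a_0 = 114/35, a_1 = -1/5, a_2 = -4/7, so
  g(x) = -4*x^2/7 - x/5 + 114/35.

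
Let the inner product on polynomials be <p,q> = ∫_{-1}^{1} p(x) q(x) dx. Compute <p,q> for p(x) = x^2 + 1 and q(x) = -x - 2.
<p,q> = -16/3

Expand the product: p(x)·q(x) = -x^3 - 2*x^2 - x - 2.
∫_{-1}^{1} of each monomial x^k gives [2/(k+1) if k even, 0 if k odd]. Integrating term-by-term (or equivalently evaluating the antiderivative F(x) = -x^4/4 - 2*x^3/3 - x^2/2 - 2*x at the endpoints):
  F(1) − F(−1) = -41/12 − (23/12) = -16/3.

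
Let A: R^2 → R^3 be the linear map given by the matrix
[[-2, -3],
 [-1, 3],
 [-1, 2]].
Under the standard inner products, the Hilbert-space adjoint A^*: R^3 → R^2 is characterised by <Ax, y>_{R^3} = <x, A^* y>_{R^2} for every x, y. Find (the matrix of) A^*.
A^* = A^T =
[[-2, -1, -1],
 [-3, 3, 2]]

For real matrices with standard dot products, the defining identity <Ax, y> = <x, A^* y> gives (Ax)^T y = x^T (A^*) y, i.e. x^T A^T y = x^T (A^*) y. Since this holds for all x, y, we must have A^* = A^T. Therefore
A^* =
[[-2, -1, -1],
 [-3, 3, 2]].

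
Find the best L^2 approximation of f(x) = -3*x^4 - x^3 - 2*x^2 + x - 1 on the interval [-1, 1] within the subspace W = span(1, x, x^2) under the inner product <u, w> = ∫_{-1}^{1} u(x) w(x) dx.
g(x) = -32*x^2/7 + 2*x/5 - 26/35

The best approximation g ∈ W is the orthogonal projection of f onto W. Writing g = a_0 + a_1 x + a_2 x^2, the coefficients solve the normal equations G · a = b where
  G_{ij} = <φ_i, φ_j> and b_i = <f, φ_i>, with φ_0 = 1, φ_1 = x, φ_2 = x^2.
G =
  [2, 0, 2/3]
  [0, 2/3, 0]
  [2/3, 0, 2/5],
b = (-68/15, 4/15, -244/105).
Solving gives a_0 = -26/35, a_1 = 2/5, a_2 = -32/7, so
  g(x) = -32*x^2/7 + 2*x/5 - 26/35.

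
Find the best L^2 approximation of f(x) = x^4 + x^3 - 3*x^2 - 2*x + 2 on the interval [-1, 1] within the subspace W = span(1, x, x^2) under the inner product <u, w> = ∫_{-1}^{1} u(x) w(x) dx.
g(x) = -15*x^2/7 - 7*x/5 + 67/35

The best approximation g ∈ W is the orthogonal projection of f onto W. Writing g = a_0 + a_1 x + a_2 x^2, the coefficients solve the normal equations G · a = b where
  G_{ij} = <φ_i, φ_j> and b_i = <f, φ_i>, with φ_0 = 1, φ_1 = x, φ_2 = x^2.
G =
  [2, 0, 2/3]
  [0, 2/3, 0]
  [2/3, 0, 2/5],
b = (12/5, -14/15, 44/105).
Solving gives a_0 = 67/35, a_1 = -7/5, a_2 = -15/7, so
  g(x) = -15*x^2/7 - 7*x/5 + 67/35.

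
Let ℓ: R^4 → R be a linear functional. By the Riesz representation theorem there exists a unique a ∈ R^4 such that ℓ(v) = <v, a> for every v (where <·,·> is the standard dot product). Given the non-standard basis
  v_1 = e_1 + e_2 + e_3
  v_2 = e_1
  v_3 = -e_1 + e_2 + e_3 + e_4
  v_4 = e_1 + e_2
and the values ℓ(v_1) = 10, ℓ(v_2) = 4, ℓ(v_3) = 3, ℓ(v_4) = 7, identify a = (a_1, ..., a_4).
a = (4, 3, 3, 1)

Write a = (a_1, ..., a_4) in the standard basis. For each basis vector v_i, ℓ(v_i) = <v_i, a> is a linear equation in the a_j's. Collect the n equations into a matrix system V a = ℓ, where row i of V is v_i (expressed in the standard basis). Since V is invertible (lower-triangular with 1s on the diagonal, up to permutation), solve by back-substitution:
  V =
[[1, 1, 1, 0],
 [1, 0, 0, 0],
 [-1, 1, 1, 1],
 [1, 1, 0, 0]]
  V a = (10, 4, 3, 7)
Solving gives a = (4, 3, 3, 1).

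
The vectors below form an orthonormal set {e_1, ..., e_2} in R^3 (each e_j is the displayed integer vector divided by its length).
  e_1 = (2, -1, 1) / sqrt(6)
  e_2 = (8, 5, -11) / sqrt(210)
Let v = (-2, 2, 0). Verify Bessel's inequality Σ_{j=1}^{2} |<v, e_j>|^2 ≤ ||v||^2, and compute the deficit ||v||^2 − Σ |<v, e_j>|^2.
Σ |<v, e_j>|^2 = 216/35; ||v||^2 = 8; deficit = 64/35

Write each e_j = u_j / sqrt(<u_j, u_j>) where u_j is the displayed integer vector. Then <v, e_j> = <v, u_j> / sqrt(<u_j, u_j>), so |<v, e_j>|^2 = <v, u_j>^2 / <u_j, u_j>.
Coefficients: <v, e_1> = -6/sqrt(6), <v, e_2> = -6/sqrt(210).
Square and sum: Σ |<v, e_j>|^2 = 216/35.
Compute ||v||^2 = v·v = 8.
Deficit = 8 − 216/35 = 64/35 ≥ 0, confirming Bessel's inequality. (The deficit equals ||v − Σ <v,e_j> e_j||^2, the squared distance from v to span{e_j}.)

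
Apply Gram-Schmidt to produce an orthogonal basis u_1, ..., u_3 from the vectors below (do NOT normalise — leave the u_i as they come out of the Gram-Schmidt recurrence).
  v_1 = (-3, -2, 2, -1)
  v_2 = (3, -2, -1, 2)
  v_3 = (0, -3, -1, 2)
Orthogonal basis:
  u_1 = (-3, -2, 2, -1)
  u_2 = (3/2, -3, 0, 3/2)
  u_3 = (-1, -1/9, -11/9, 7/9)

Apply the Gram-Schmidt recurrence
  u_1 = v_1
  u_i = v_i − Σ_{j<i} ((v_i · u_j) / (u_j · u_j)) · u_j.

Step by step this gives:
  u_1 = (-3, -2, 2, -1)
  u_2 = (3/2, -3, 0, 3/2)
  u_3 = (-1, -1/9, -11/9, 7/9)

Orthogonality check:
  u_2 · u_1 = 0 (should be 0)
  u_3 · u_1 = 0 (should be 0)
  u_3 · u_2 = 0 (should be 0)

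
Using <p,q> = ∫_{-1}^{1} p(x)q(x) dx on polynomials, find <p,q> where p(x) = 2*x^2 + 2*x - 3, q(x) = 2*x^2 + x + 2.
<p,q> = -52/5

Expand the product: p(x)·q(x) = 4*x^4 + 6*x^3 + x - 6.
∫_{-1}^{1} of each monomial x^k gives [2/(k+1) if k even, 0 if k odd]. Integrating term-by-term (or equivalently evaluating the antiderivative F(x) = 4*x^5/5 + 3*x^4/2 + x^2/2 - 6*x at the endpoints):
  F(1) − F(−1) = -16/5 − (36/5) = -52/5.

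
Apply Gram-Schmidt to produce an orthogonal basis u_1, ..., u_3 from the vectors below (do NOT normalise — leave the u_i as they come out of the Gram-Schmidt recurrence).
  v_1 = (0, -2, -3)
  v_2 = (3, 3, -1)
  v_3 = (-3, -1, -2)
Orthogonal basis:
  u_1 = (0, -2, -3)
  u_2 = (3, 33/13, -22/13)
  u_3 = (-198/119, 162/119, -108/119)

Apply the Gram-Schmidt recurrence
  u_1 = v_1
  u_i = v_i − Σ_{j<i} ((v_i · u_j) / (u_j · u_j)) · u_j.

Step by step this gives:
  u_1 = (0, -2, -3)
  u_2 = (3, 33/13, -22/13)
  u_3 = (-198/119, 162/119, -108/119)

Orthogonality check:
  u_2 · u_1 = 0 (should be 0)
  u_3 · u_1 = 0 (should be 0)
  u_3 · u_2 = 0 (should be 0)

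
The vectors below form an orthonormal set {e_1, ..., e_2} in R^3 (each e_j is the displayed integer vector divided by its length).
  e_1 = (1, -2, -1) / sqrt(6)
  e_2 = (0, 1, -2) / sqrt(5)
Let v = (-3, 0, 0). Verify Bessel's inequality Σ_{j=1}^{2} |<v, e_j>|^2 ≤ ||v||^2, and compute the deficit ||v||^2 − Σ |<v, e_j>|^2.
Σ |<v, e_j>|^2 = 3/2; ||v||^2 = 9; deficit = 15/2

Write each e_j = u_j / sqrt(<u_j, u_j>) where u_j is the displayed integer vector. Then <v, e_j> = <v, u_j> / sqrt(<u_j, u_j>), so |<v, e_j>|^2 = <v, u_j>^2 / <u_j, u_j>.
Coefficients: <v, e_1> = -3/sqrt(6), <v, e_2> = 0/sqrt(5).
Square and sum: Σ |<v, e_j>|^2 = 3/2.
Compute ||v||^2 = v·v = 9.
Deficit = 9 − 3/2 = 15/2 ≥ 0, confirming Bessel's inequality. (The deficit equals ||v − Σ <v,e_j> e_j||^2, the squared distance from v to span{e_j}.)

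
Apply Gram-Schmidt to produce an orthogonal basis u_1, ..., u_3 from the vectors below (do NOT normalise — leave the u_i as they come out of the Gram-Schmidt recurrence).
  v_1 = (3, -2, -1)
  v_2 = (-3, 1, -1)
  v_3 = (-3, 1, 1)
Orthogonal basis:
  u_1 = (3, -2, -1)
  u_2 = (-6/7, -3/7, -12/7)
  u_3 = (-1/3, -2/3, 1/3)

Apply the Gram-Schmidt recurrence
  u_1 = v_1
  u_i = v_i − Σ_{j<i} ((v_i · u_j) / (u_j · u_j)) · u_j.

Step by step this gives:
  u_1 = (3, -2, -1)
  u_2 = (-6/7, -3/7, -12/7)
  u_3 = (-1/3, -2/3, 1/3)

Orthogonality check:
  u_2 · u_1 = 0 (should be 0)
  u_3 · u_1 = 0 (should be 0)
  u_3 · u_2 = 0 (should be 0)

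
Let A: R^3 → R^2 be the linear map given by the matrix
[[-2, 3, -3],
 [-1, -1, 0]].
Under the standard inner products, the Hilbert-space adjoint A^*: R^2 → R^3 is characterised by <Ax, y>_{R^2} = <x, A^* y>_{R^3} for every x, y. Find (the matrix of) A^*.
A^* = A^T =
[[-2, -1],
 [3, -1],
 [-3, 0]]

For real matrices with standard dot products, the defining identity <Ax, y> = <x, A^* y> gives (Ax)^T y = x^T (A^*) y, i.e. x^T A^T y = x^T (A^*) y. Since this holds for all x, y, we must have A^* = A^T. Therefore
A^* =
[[-2, -1],
 [3, -1],
 [-3, 0]].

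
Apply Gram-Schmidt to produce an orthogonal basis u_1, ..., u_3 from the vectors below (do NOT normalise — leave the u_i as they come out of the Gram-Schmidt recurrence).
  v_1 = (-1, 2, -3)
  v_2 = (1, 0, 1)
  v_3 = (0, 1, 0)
Orthogonal basis:
  u_1 = (-1, 2, -3)
  u_2 = (5/7, 4/7, 1/7)
  u_3 = (-1/3, 1/3, 1/3)

Apply the Gram-Schmidt recurrence
  u_1 = v_1
  u_i = v_i − Σ_{j<i} ((v_i · u_j) / (u_j · u_j)) · u_j.

Step by step this gives:
  u_1 = (-1, 2, -3)
  u_2 = (5/7, 4/7, 1/7)
  u_3 = (-1/3, 1/3, 1/3)

Orthogonality check:
  u_2 · u_1 = 0 (should be 0)
  u_3 · u_1 = 0 (should be 0)
  u_3 · u_2 = 0 (should be 0)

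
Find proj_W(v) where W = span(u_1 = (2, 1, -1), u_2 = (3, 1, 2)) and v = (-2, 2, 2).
proj_W(v) = (-52/59, -36/59, 96/59)

Set up U = [u_1 | ... | u_2] ∈ R^(3×2). The projector onto W = col(U) is P = U (U^T U)^(-1) U^T.
Compute U^T U =
  [6, 5]
  [5, 14],
and U^T v = (-4, 0).
Solve U^T U · c = U^T v for the coefficients: c = (-56/59, 20/59). The projection is proj_W(v) = U c.
Check: (v - proj_W(v)) · u_1 = 0  (should be 0).
Check: (v - proj_W(v)) · u_2 = 0  (should be 0).
Result: proj_W(v) = (-52/59, -36/59, 96/59).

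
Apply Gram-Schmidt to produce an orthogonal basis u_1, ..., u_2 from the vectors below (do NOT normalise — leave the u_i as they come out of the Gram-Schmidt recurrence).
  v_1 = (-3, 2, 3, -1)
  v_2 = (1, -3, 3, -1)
Orthogonal basis:
  u_1 = (-3, 2, 3, -1)
  u_2 = (26/23, -71/23, 66/23, -22/23)

Apply the Gram-Schmidt recurrence
  u_1 = v_1
  u_i = v_i − Σ_{j<i} ((v_i · u_j) / (u_j · u_j)) · u_j.

Step by step this gives:
  u_1 = (-3, 2, 3, -1)
  u_2 = (26/23, -71/23, 66/23, -22/23)

Orthogonality check:
  u_2 · u_1 = 0 (should be 0)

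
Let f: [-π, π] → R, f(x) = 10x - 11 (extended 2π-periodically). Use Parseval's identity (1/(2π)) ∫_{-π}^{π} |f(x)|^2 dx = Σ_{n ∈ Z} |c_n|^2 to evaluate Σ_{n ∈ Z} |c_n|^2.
Σ |c_n|^2 = 100π^2/3 + 121

Expand and integrate term by term over [-π, π]:
  ∫ (10x)^2 dx = 100·(2π^3/3); ∫ 2·10·(-11)·x dx = 0 (odd integrand); ∫ (-11)^2 dx = 121·2π.
So (1/(2π)) ∫_{-π}^{π} (10x - 11)^2 dx = 100π^2/3 + 121 = 100π^2/3 + 121.
Parseval ⇒ Σ |c_n|^2 = 100π^2/3 + 121.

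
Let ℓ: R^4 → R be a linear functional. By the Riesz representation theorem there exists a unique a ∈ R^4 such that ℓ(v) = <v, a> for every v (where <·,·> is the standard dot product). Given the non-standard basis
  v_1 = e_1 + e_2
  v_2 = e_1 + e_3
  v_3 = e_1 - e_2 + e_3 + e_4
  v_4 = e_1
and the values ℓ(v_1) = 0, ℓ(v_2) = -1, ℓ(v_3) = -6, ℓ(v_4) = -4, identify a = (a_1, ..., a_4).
a = (-4, 4, 3, -1)

Write a = (a_1, ..., a_4) in the standard basis. For each basis vector v_i, ℓ(v_i) = <v_i, a> is a linear equation in the a_j's. Collect the n equations into a matrix system V a = ℓ, where row i of V is v_i (expressed in the standard basis). Since V is invertible (lower-triangular with 1s on the diagonal, up to permutation), solve by back-substitution:
  V =
[[1, 1, 0, 0],
 [1, 0, 1, 0],
 [1, -1, 1, 1],
 [1, 0, 0, 0]]
  V a = (0, -1, -6, -4)
Solving gives a = (-4, 4, 3, -1).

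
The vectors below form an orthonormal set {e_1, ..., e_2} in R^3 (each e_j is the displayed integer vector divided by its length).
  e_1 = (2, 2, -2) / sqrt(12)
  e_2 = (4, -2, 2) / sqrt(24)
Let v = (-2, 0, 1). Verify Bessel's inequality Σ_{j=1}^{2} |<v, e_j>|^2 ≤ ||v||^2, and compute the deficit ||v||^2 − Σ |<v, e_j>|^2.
Σ |<v, e_j>|^2 = 9/2; ||v||^2 = 5; deficit = 1/2

Write each e_j = u_j / sqrt(<u_j, u_j>) where u_j is the displayed integer vector. Then <v, e_j> = <v, u_j> / sqrt(<u_j, u_j>), so |<v, e_j>|^2 = <v, u_j>^2 / <u_j, u_j>.
Coefficients: <v, e_1> = -6/sqrt(12), <v, e_2> = -6/sqrt(24).
Square and sum: Σ |<v, e_j>|^2 = 9/2.
Compute ||v||^2 = v·v = 5.
Deficit = 5 − 9/2 = 1/2 ≥ 0, confirming Bessel's inequality. (The deficit equals ||v − Σ <v,e_j> e_j||^2, the squared distance from v to span{e_j}.)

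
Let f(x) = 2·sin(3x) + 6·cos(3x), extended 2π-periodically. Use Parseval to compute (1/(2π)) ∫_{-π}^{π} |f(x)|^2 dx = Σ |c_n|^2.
Σ |c_n|^2 = 20

Expand |f|^2 and use orthogonality of {sin(nx), cos(mx)} on [-π, π]:
  ∫_{-π}^{π} sin(nx)^2 dx = π, ∫ cos(mx)^2 dx = π, and cross terms integrate to 0.
So ∫_{-π}^{π} f(x)^2 dx = 2^2 · π + 6^2 · π = (4 + 36)π.
Divide by 2π: (4 + 36)/2 = 20.
By Parseval, this equals Σ |c_n|^2.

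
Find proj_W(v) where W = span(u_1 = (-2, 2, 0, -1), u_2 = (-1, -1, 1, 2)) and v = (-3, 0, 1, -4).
proj_W(v) = (-108/59, 140/59, -16/59, -94/59)

Set up U = [u_1 | ... | u_2] ∈ R^(4×2). The projector onto W = col(U) is P = U (U^T U)^(-1) U^T.
Compute U^T U =
  [9, -2]
  [-2, 7],
and U^T v = (10, -4).
Solve U^T U · c = U^T v for the coefficients: c = (62/59, -16/59). The projection is proj_W(v) = U c.
Check: (v - proj_W(v)) · u_1 = 0  (should be 0).
Check: (v - proj_W(v)) · u_2 = 0  (should be 0).
Result: proj_W(v) = (-108/59, 140/59, -16/59, -94/59).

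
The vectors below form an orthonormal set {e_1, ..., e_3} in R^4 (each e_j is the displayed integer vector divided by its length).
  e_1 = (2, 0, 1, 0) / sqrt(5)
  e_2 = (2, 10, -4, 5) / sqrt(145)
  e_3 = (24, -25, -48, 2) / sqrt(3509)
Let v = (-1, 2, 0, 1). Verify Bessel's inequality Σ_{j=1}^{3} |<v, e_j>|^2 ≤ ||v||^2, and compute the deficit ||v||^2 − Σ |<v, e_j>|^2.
Σ |<v, e_j>|^2 = 717/121; ||v||^2 = 6; deficit = 9/121

Write each e_j = u_j / sqrt(<u_j, u_j>) where u_j is the displayed integer vector. Then <v, e_j> = <v, u_j> / sqrt(<u_j, u_j>), so |<v, e_j>|^2 = <v, u_j>^2 / <u_j, u_j>.
Coefficients: <v, e_1> = -2/sqrt(5), <v, e_2> = 23/sqrt(145), <v, e_3> = -72/sqrt(3509).
Square and sum: Σ |<v, e_j>|^2 = 717/121.
Compute ||v||^2 = v·v = 6.
Deficit = 6 − 717/121 = 9/121 ≥ 0, confirming Bessel's inequality. (The deficit equals ||v − Σ <v,e_j> e_j||^2, the squared distance from v to span{e_j}.)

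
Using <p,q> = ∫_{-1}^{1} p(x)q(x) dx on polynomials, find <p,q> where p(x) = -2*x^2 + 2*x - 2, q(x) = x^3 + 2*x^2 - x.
<p,q> = -24/5

Expand the product: p(x)·q(x) = -2*x^5 - 2*x^4 + 4*x^3 - 6*x^2 + 2*x.
∫_{-1}^{1} of each monomial x^k gives [2/(k+1) if k even, 0 if k odd]. Integrating term-by-term (or equivalently evaluating the antiderivative F(x) = -x^6/3 - 2*x^5/5 + x^4 - 2*x^3 + x^2 at the endpoints):
  F(1) − F(−1) = -11/15 − (61/15) = -24/5.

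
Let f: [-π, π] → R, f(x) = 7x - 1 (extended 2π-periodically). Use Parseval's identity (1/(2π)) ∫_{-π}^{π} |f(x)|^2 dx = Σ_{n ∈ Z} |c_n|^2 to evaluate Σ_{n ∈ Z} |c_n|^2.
Σ |c_n|^2 = 49π^2/3 + 1

Expand and integrate term by term over [-π, π]:
  ∫ (7x)^2 dx = 49·(2π^3/3); ∫ 2·7·(-1)·x dx = 0 (odd integrand); ∫ (-1)^2 dx = 1·2π.
So (1/(2π)) ∫_{-π}^{π} (7x - 1)^2 dx = 49π^2/3 + 1 = 49π^2/3 + 1.
Parseval ⇒ Σ |c_n|^2 = 49π^2/3 + 1.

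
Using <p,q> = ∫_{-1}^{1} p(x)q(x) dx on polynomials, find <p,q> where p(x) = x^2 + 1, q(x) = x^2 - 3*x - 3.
<p,q> = -104/15

Expand the product: p(x)·q(x) = x^4 - 3*x^3 - 2*x^2 - 3*x - 3.
∫_{-1}^{1} of each monomial x^k gives [2/(k+1) if k even, 0 if k odd]. Integrating term-by-term (or equivalently evaluating the antiderivative F(x) = x^5/5 - 3*x^4/4 - 2*x^3/3 - 3*x^2/2 - 3*x at the endpoints):
  F(1) − F(−1) = -343/60 − (73/60) = -104/15.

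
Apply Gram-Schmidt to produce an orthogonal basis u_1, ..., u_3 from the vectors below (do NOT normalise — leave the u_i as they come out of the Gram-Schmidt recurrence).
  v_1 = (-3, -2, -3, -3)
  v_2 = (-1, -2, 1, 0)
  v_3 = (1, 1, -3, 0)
Orthogonal basis:
  u_1 = (-3, -2, -3, -3)
  u_2 = (-19/31, -54/31, 43/31, 12/31)
  u_3 = (56/85, -69/85, -82/85, 72/85)

Apply the Gram-Schmidt recurrence
  u_1 = v_1
  u_i = v_i − Σ_{j<i} ((v_i · u_j) / (u_j · u_j)) · u_j.

Step by step this gives:
  u_1 = (-3, -2, -3, -3)
  u_2 = (-19/31, -54/31, 43/31, 12/31)
  u_3 = (56/85, -69/85, -82/85, 72/85)

Orthogonality check:
  u_2 · u_1 = 0 (should be 0)
  u_3 · u_1 = 0 (should be 0)
  u_3 · u_2 = 0 (should be 0)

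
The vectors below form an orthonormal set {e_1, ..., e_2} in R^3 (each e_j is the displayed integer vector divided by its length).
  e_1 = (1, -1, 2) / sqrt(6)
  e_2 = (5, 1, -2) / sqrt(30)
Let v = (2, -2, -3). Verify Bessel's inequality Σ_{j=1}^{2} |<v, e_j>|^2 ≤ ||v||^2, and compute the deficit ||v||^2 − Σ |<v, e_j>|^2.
Σ |<v, e_j>|^2 = 36/5; ||v||^2 = 17; deficit = 49/5

Write each e_j = u_j / sqrt(<u_j, u_j>) where u_j is the displayed integer vector. Then <v, e_j> = <v, u_j> / sqrt(<u_j, u_j>), so |<v, e_j>|^2 = <v, u_j>^2 / <u_j, u_j>.
Coefficients: <v, e_1> = -2/sqrt(6), <v, e_2> = 14/sqrt(30).
Square and sum: Σ |<v, e_j>|^2 = 36/5.
Compute ||v||^2 = v·v = 17.
Deficit = 17 − 36/5 = 49/5 ≥ 0, confirming Bessel's inequality. (The deficit equals ||v − Σ <v,e_j> e_j||^2, the squared distance from v to span{e_j}.)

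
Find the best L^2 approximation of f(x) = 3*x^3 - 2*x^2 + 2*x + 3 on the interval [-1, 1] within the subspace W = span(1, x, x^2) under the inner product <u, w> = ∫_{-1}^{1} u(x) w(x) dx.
g(x) = -2*x^2 + 19*x/5 + 3

The best approximation g ∈ W is the orthogonal projection of f onto W. Writing g = a_0 + a_1 x + a_2 x^2, the coefficients solve the normal equations G · a = b where
  G_{ij} = <φ_i, φ_j> and b_i = <f, φ_i>, with φ_0 = 1, φ_1 = x, φ_2 = x^2.
G =
  [2, 0, 2/3]
  [0, 2/3, 0]
  [2/3, 0, 2/5],
b = (14/3, 38/15, 6/5).
Solving gives a_0 = 3, a_1 = 19/5, a_2 = -2, so
  g(x) = -2*x^2 + 19*x/5 + 3.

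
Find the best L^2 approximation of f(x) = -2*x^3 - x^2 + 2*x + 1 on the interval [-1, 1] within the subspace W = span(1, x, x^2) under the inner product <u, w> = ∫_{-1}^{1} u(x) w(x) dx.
g(x) = -x^2 + 4*x/5 + 1

The best approximation g ∈ W is the orthogonal projection of f onto W. Writing g = a_0 + a_1 x + a_2 x^2, the coefficients solve the normal equations G · a = b where
  G_{ij} = <φ_i, φ_j> and b_i = <f, φ_i>, with φ_0 = 1, φ_1 = x, φ_2 = x^2.
G =
  [2, 0, 2/3]
  [0, 2/3, 0]
  [2/3, 0, 2/5],
b = (4/3, 8/15, 4/15).
Solving gives a_0 = 1, a_1 = 4/5, a_2 = -1, so
  g(x) = -x^2 + 4*x/5 + 1.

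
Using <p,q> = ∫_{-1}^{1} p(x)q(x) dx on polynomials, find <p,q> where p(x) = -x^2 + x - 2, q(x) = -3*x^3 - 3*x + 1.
<p,q> = -118/15

Expand the product: p(x)·q(x) = 3*x^5 - 3*x^4 + 9*x^3 - 4*x^2 + 7*x - 2.
∫_{-1}^{1} of each monomial x^k gives [2/(k+1) if k even, 0 if k odd]. Integrating term-by-term (or equivalently evaluating the antiderivative F(x) = x^6/2 - 3*x^5/5 + 9*x^4/4 - 4*x^3/3 + 7*x^2/2 - 2*x at the endpoints):
  F(1) − F(−1) = 139/60 − (611/60) = -118/15.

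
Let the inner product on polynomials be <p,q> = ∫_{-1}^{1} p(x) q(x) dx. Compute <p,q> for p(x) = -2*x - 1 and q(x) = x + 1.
<p,q> = -10/3

Expand the product: p(x)·q(x) = -2*x^2 - 3*x - 1.
∫_{-1}^{1} of each monomial x^k gives [2/(k+1) if k even, 0 if k odd]. Integrating term-by-term (or equivalently evaluating the antiderivative F(x) = -2*x^3/3 - 3*x^2/2 - x at the endpoints):
  F(1) − F(−1) = -19/6 − (1/6) = -10/3.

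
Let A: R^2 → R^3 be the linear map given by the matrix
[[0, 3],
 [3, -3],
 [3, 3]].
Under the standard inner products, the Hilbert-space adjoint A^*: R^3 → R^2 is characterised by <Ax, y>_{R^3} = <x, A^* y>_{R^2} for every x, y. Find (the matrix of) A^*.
A^* = A^T =
[[0, 3, 3],
 [3, -3, 3]]

For real matrices with standard dot products, the defining identity <Ax, y> = <x, A^* y> gives (Ax)^T y = x^T (A^*) y, i.e. x^T A^T y = x^T (A^*) y. Since this holds for all x, y, we must have A^* = A^T. Therefore
A^* =
[[0, 3, 3],
 [3, -3, 3]].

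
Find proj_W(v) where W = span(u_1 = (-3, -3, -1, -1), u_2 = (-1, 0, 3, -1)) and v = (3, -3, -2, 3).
proj_W(v) = (236/219, -1/73, -718/219, 238/219)

Set up U = [u_1 | ... | u_2] ∈ R^(4×2). The projector onto W = col(U) is P = U (U^T U)^(-1) U^T.
Compute U^T U =
  [20, 1]
  [1, 11],
and U^T v = (-1, -12).
Solve U^T U · c = U^T v for the coefficients: c = (1/219, -239/219). The projection is proj_W(v) = U c.
Check: (v - proj_W(v)) · u_1 = 0  (should be 0).
Check: (v - proj_W(v)) · u_2 = 0  (should be 0).
Result: proj_W(v) = (236/219, -1/73, -718/219, 238/219).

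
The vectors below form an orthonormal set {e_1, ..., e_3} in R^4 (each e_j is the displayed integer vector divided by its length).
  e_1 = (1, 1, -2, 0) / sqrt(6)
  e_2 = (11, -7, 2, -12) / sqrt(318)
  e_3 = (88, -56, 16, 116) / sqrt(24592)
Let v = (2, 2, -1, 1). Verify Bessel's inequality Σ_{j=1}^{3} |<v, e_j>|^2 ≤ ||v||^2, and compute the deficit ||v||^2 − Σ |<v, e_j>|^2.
Σ |<v, e_j>|^2 = 209/29; ||v||^2 = 10; deficit = 81/29

Write each e_j = u_j / sqrt(<u_j, u_j>) where u_j is the displayed integer vector. Then <v, e_j> = <v, u_j> / sqrt(<u_j, u_j>), so |<v, e_j>|^2 = <v, u_j>^2 / <u_j, u_j>.
Coefficients: <v, e_1> = 6/sqrt(6), <v, e_2> = -6/sqrt(318), <v, e_3> = 164/sqrt(24592).
Square and sum: Σ |<v, e_j>|^2 = 209/29.
Compute ||v||^2 = v·v = 10.
Deficit = 10 − 209/29 = 81/29 ≥ 0, confirming Bessel's inequality. (The deficit equals ||v − Σ <v,e_j> e_j||^2, the squared distance from v to span{e_j}.)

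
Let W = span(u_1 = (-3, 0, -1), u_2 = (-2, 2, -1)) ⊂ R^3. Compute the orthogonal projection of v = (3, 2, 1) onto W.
proj_W(v) = (127/41, 80/41, 29/41)

Set up U = [u_1 | ... | u_2] ∈ R^(3×2). The projector onto W = col(U) is P = U (U^T U)^(-1) U^T.
Compute U^T U =
  [10, 7]
  [7, 9],
and U^T v = (-10, -3).
Solve U^T U · c = U^T v for the coefficients: c = (-69/41, 40/41). The projection is proj_W(v) = U c.
Check: (v - proj_W(v)) · u_1 = 0  (should be 0).
Check: (v - proj_W(v)) · u_2 = 0  (should be 0).
Result: proj_W(v) = (127/41, 80/41, 29/41).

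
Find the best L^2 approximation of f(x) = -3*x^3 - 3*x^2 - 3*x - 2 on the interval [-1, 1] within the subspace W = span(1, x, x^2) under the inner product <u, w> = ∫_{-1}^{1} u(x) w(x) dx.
g(x) = -3*x^2 - 24*x/5 - 2

The best approximation g ∈ W is the orthogonal projection of f onto W. Writing g = a_0 + a_1 x + a_2 x^2, the coefficients solve the normal equations G · a = b where
  G_{ij} = <φ_i, φ_j> and b_i = <f, φ_i>, with φ_0 = 1, φ_1 = x, φ_2 = x^2.
G =
  [2, 0, 2/3]
  [0, 2/3, 0]
  [2/3, 0, 2/5],
b = (-6, -16/5, -38/15).
Solving gives a_0 = -2, a_1 = -24/5, a_2 = -3, so
  g(x) = -3*x^2 - 24*x/5 - 2.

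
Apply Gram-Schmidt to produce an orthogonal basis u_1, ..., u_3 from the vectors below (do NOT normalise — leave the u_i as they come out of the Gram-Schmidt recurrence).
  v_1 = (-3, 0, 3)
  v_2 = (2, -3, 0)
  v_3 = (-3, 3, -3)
Orthogonal basis:
  u_1 = (-3, 0, 3)
  u_2 = (1, -3, 1)
  u_3 = (-18/11, -12/11, -18/11)

Apply the Gram-Schmidt recurrence
  u_1 = v_1
  u_i = v_i − Σ_{j<i} ((v_i · u_j) / (u_j · u_j)) · u_j.

Step by step this gives:
  u_1 = (-3, 0, 3)
  u_2 = (1, -3, 1)
  u_3 = (-18/11, -12/11, -18/11)

Orthogonality check:
  u_2 · u_1 = 0 (should be 0)
  u_3 · u_1 = 0 (should be 0)
  u_3 · u_2 = 0 (should be 0)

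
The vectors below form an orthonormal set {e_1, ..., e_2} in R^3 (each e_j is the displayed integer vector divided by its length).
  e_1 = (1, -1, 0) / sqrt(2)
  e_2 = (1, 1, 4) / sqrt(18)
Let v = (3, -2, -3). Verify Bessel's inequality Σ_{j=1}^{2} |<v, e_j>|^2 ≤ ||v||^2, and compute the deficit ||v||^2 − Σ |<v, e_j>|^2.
Σ |<v, e_j>|^2 = 173/9; ||v||^2 = 22; deficit = 25/9

Write each e_j = u_j / sqrt(<u_j, u_j>) where u_j is the displayed integer vector. Then <v, e_j> = <v, u_j> / sqrt(<u_j, u_j>), so |<v, e_j>|^2 = <v, u_j>^2 / <u_j, u_j>.
Coefficients: <v, e_1> = 5/sqrt(2), <v, e_2> = -11/sqrt(18).
Square and sum: Σ |<v, e_j>|^2 = 173/9.
Compute ||v||^2 = v·v = 22.
Deficit = 22 − 173/9 = 25/9 ≥ 0, confirming Bessel's inequality. (The deficit equals ||v − Σ <v,e_j> e_j||^2, the squared distance from v to span{e_j}.)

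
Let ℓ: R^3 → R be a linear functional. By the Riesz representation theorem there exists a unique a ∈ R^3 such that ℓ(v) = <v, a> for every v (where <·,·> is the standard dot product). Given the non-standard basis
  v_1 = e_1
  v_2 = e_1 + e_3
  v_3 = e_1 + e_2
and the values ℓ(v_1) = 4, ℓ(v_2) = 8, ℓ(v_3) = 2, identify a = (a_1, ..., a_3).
a = (4, -2, 4)

Write a = (a_1, ..., a_3) in the standard basis. For each basis vector v_i, ℓ(v_i) = <v_i, a> is a linear equation in the a_j's. Collect the n equations into a matrix system V a = ℓ, where row i of V is v_i (expressed in the standard basis). Since V is invertible (lower-triangular with 1s on the diagonal, up to permutation), solve by back-substitution:
  V =
[[1, 0, 0],
 [1, 0, 1],
 [1, 1, 0]]
  V a = (4, 8, 2)
Solving gives a = (4, -2, 4).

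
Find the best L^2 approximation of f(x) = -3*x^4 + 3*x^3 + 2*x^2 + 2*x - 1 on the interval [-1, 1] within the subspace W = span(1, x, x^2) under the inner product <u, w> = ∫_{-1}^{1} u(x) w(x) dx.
g(x) = -4*x^2/7 + 19*x/5 - 26/35

The best approximation g ∈ W is the orthogonal projection of f onto W. Writing g = a_0 + a_1 x + a_2 x^2, the coefficients solve the normal equations G · a = b where
  G_{ij} = <φ_i, φ_j> and b_i = <f, φ_i>, with φ_0 = 1, φ_1 = x, φ_2 = x^2.
G =
  [2, 0, 2/3]
  [0, 2/3, 0]
  [2/3, 0, 2/5],
b = (-28/15, 38/15, -76/105).
Solving gives a_0 = -26/35, a_1 = 19/5, a_2 = -4/7, so
  g(x) = -4*x^2/7 + 19*x/5 - 26/35.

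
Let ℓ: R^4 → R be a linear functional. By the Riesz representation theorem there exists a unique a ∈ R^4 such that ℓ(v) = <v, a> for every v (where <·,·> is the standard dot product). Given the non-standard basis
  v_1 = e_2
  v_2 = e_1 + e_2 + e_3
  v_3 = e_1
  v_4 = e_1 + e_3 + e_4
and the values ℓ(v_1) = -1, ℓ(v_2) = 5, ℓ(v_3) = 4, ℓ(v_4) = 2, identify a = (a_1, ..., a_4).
a = (4, -1, 2, -4)

Write a = (a_1, ..., a_4) in the standard basis. For each basis vector v_i, ℓ(v_i) = <v_i, a> is a linear equation in the a_j's. Collect the n equations into a matrix system V a = ℓ, where row i of V is v_i (expressed in the standard basis). Since V is invertible (lower-triangular with 1s on the diagonal, up to permutation), solve by back-substitution:
  V =
[[0, 1, 0, 0],
 [1, 1, 1, 0],
 [1, 0, 0, 0],
 [1, 0, 1, 1]]
  V a = (-1, 5, 4, 2)
Solving gives a = (4, -1, 2, -4).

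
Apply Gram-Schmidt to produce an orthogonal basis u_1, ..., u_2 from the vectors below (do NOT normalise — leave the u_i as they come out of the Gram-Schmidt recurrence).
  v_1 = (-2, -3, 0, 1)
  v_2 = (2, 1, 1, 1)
Orthogonal basis:
  u_1 = (-2, -3, 0, 1)
  u_2 = (8/7, -2/7, 1, 10/7)

Apply the Gram-Schmidt recurrence
  u_1 = v_1
  u_i = v_i − Σ_{j<i} ((v_i · u_j) / (u_j · u_j)) · u_j.

Step by step this gives:
  u_1 = (-2, -3, 0, 1)
  u_2 = (8/7, -2/7, 1, 10/7)

Orthogonality check:
  u_2 · u_1 = 0 (should be 0)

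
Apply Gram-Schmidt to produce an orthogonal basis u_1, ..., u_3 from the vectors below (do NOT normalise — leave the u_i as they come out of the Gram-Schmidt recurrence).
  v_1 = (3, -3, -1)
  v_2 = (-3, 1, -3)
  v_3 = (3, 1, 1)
Orthogonal basis:
  u_1 = (3, -3, -1)
  u_2 = (-30/19, -8/19, -66/19)
  u_3 = (9/7, 54/35, -27/35)

Apply the Gram-Schmidt recurrence
  u_1 = v_1
  u_i = v_i − Σ_{j<i} ((v_i · u_j) / (u_j · u_j)) · u_j.

Step by step this gives:
  u_1 = (3, -3, -1)
  u_2 = (-30/19, -8/19, -66/19)
  u_3 = (9/7, 54/35, -27/35)

Orthogonality check:
  u_2 · u_1 = 0 (should be 0)
  u_3 · u_1 = 0 (should be 0)
  u_3 · u_2 = 0 (should be 0)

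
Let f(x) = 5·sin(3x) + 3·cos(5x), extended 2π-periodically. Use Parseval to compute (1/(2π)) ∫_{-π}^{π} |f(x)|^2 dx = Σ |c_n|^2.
Σ |c_n|^2 = 17

Expand |f|^2 and use orthogonality of {sin(nx), cos(mx)} on [-π, π]:
  ∫_{-π}^{π} sin(nx)^2 dx = π, ∫ cos(mx)^2 dx = π, and cross terms integrate to 0.
So ∫_{-π}^{π} f(x)^2 dx = 5^2 · π + 3^2 · π = (25 + 9)π.
Divide by 2π: (25 + 9)/2 = 17.
By Parseval, this equals Σ |c_n|^2.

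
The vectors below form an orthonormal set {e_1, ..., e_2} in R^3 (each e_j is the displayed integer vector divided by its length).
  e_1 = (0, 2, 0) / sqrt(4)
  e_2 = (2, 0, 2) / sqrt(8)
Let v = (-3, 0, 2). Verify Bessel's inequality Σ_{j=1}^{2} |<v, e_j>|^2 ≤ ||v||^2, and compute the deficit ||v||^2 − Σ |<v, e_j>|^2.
Σ |<v, e_j>|^2 = 1/2; ||v||^2 = 13; deficit = 25/2

Write each e_j = u_j / sqrt(<u_j, u_j>) where u_j is the displayed integer vector. Then <v, e_j> = <v, u_j> / sqrt(<u_j, u_j>), so |<v, e_j>|^2 = <v, u_j>^2 / <u_j, u_j>.
Coefficients: <v, e_1> = 0/sqrt(4), <v, e_2> = -2/sqrt(8).
Square and sum: Σ |<v, e_j>|^2 = 1/2.
Compute ||v||^2 = v·v = 13.
Deficit = 13 − 1/2 = 25/2 ≥ 0, confirming Bessel's inequality. (The deficit equals ||v − Σ <v,e_j> e_j||^2, the squared distance from v to span{e_j}.)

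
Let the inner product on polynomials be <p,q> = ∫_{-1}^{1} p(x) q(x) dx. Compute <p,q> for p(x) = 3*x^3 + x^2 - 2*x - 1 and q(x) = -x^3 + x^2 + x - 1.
<p,q> = 92/105

Expand the product: p(x)·q(x) = -3*x^6 + 2*x^5 + 6*x^4 - 3*x^3 - 4*x^2 + x + 1.
∫_{-1}^{1} of each monomial x^k gives [2/(k+1) if k even, 0 if k odd]. Integrating term-by-term (or equivalently evaluating the antiderivative F(x) = -3*x^7/7 + x^6/3 + 6*x^5/5 - 3*x^4/4 - 4*x^3/3 + x^2/2 + x at the endpoints):
  F(1) − F(−1) = 73/140 − (-149/420) = 92/105.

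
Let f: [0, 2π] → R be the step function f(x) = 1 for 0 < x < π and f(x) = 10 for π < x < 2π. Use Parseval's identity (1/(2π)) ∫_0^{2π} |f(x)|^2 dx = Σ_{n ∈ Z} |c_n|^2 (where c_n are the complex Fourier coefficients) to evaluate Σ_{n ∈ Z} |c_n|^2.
Σ |c_n|^2 = 101/2

Parseval equates the L^2 energy of f (normalised by 1/(2π)) with the ℓ^2 sum of its Fourier coefficients: (1/(2π)) ∫_0^{2π} |f|^2 = Σ |c_n|^2.
Compute the left side: (1/(2π)) [∫_0^π 1^2 dx + ∫_π^{2π} 10^2 dx] = (1/(2π)) · (1π + 100π) = (1 + 100)/2 = 101/2.
So Σ_{n ∈ Z} |c_n|^2 = 101/2.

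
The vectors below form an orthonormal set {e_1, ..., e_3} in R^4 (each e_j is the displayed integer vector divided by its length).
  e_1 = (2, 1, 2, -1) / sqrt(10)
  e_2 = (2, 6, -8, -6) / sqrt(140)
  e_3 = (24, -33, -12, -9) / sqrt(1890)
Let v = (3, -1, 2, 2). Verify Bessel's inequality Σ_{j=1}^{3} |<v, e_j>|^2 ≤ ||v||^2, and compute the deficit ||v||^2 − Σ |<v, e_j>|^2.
Σ |<v, e_j>|^2 = 63/5; ||v||^2 = 18; deficit = 27/5

Write each e_j = u_j / sqrt(<u_j, u_j>) where u_j is the displayed integer vector. Then <v, e_j> = <v, u_j> / sqrt(<u_j, u_j>), so |<v, e_j>|^2 = <v, u_j>^2 / <u_j, u_j>.
Coefficients: <v, e_1> = 7/sqrt(10), <v, e_2> = -28/sqrt(140), <v, e_3> = 63/sqrt(1890).
Square and sum: Σ |<v, e_j>|^2 = 63/5.
Compute ||v||^2 = v·v = 18.
Deficit = 18 − 63/5 = 27/5 ≥ 0, confirming Bessel's inequality. (The deficit equals ||v − Σ <v,e_j> e_j||^2, the squared distance from v to span{e_j}.)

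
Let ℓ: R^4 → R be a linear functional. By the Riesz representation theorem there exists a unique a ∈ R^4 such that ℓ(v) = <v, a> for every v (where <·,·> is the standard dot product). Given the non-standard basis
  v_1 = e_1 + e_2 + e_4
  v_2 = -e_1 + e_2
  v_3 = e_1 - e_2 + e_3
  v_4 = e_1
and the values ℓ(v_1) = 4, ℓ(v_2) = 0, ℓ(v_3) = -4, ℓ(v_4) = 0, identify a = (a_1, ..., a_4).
a = (0, 0, -4, 4)

Write a = (a_1, ..., a_4) in the standard basis. For each basis vector v_i, ℓ(v_i) = <v_i, a> is a linear equation in the a_j's. Collect the n equations into a matrix system V a = ℓ, where row i of V is v_i (expressed in the standard basis). Since V is invertible (lower-triangular with 1s on the diagonal, up to permutation), solve by back-substitution:
  V =
[[1, 1, 0, 1],
 [-1, 1, 0, 0],
 [1, -1, 1, 0],
 [1, 0, 0, 0]]
  V a = (4, 0, -4, 0)
Solving gives a = (0, 0, -4, 4).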